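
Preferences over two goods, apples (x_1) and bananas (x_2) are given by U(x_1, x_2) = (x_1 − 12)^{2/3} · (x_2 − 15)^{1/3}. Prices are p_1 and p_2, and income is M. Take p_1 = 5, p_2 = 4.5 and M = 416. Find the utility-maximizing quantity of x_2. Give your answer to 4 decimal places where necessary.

This is Cobb-Douglas in (x_1−12, x_2−15): tangency gives 2/3·p_2·(x_2−15) = 1/3·p_1·(x_1−12).
Substituting into the budget: x_1* = 12 + 2/3·(M − 12·p_1 − 15·p_2)/p_1, and x_2* = 15 + 1/3·(…)/p_2.
Discretionary income = 416 − 12·5 − 15·4.5 = 288.5; x_2* = 15 + 1/3·288.5/4.5 = 36.3704.

x_2* = 36.3704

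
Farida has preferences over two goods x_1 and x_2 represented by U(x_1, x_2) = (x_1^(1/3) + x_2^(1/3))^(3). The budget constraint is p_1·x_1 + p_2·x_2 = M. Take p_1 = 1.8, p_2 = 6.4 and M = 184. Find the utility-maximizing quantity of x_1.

x_1* = 66.7975

From the CES first-order condition, (x_2/x_1)^(2/3) = p_1/p_2.
Solve for the ratio: x_2/x_1 = [p_1/p_2]^(1.5).
With the ratio pinned down, the budget gives x_1* = M/(p_1 + p_2·(x_2/x_1)) and x_2* = (x_2/x_1)·x_1*.
Numerically x_2/x_1 = 0.149155, so x_1* = 184/(1.8 + 6.4·0.149155) = 66.7975.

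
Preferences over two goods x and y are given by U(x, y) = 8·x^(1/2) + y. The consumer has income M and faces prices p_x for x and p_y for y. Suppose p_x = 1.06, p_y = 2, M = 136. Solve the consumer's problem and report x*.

Plugging in: x* = (4·2/1.06)² = 56.9598.

x* = 56.9598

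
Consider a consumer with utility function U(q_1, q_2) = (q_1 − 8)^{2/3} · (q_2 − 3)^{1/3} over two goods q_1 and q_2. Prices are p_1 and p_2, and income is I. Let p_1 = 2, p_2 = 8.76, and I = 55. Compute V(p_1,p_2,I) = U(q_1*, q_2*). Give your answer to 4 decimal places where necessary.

V = 2.0568

Let q_1' = q_1−8, q_2' = q_2−3. MRS = 2·q_2'/q_1' = p_1/p_2.
After buying the subsistence bundle (8, 3), a share 2/3 of the remaining income goes to q_1: q_1* = 8 + 2/3·(I − 8p_1 − 3p_2)/p_1.
Discretionary income = 55 − 8·2 − 3·8.76 = 12.72; q_1* = 8 + 2/3·12.72/2 = 12.24; q_2* = 3 + 1/3·12.72/8.76 = 3.484.
Utility at the optimum: U(12.24, 3.484) = 2.0568.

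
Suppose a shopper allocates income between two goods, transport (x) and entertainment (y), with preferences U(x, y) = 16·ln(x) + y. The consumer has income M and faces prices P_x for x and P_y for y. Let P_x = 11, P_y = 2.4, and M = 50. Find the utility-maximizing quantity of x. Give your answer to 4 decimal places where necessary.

x* = 3.4909

MU_x = 16/x, MU_y = 1. Tangency: 16/x = P_x/P_y.
So x*(P_x,P_y) = 16·P_y/P_x, independent of income; and y* = (M − 16·P_y)/P_y.
At the given prices: x* = 16·2.4/11 = 3.4909.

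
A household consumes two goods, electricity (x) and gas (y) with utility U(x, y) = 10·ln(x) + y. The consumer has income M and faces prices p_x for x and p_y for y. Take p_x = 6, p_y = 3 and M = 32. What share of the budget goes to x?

share on x = 0.9375

At the given prices: x* = 10·3/6 = 5, and y* = 0.6667.
Expenditure on x: 6·5 = 30; share = 0.9375.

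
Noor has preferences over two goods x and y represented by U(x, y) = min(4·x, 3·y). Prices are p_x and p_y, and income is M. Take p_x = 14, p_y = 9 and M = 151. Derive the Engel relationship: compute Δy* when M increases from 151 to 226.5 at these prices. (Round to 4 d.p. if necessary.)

Δy* = 3.8718

Leontief preferences: the optimum is at the kink where x/3 = y/4, i.e. y = (4/3)·x.
Budget: p_x·x + p_y·(4/3)·x = M, so (3·p_x + 4·p_y)·x = 3·M.
Demand: x*(p_x,p_y,M) = 3·M/(3·p_x + 4·p_y), y* = 4·M/(3·p_x + 4·p_y).
Here 3·14 + 4·9 = 78, giving y* = 7.7436.
At M' = 226.5: y* = 11.6154. Change: 11.6154 − 7.7436 = 3.8718.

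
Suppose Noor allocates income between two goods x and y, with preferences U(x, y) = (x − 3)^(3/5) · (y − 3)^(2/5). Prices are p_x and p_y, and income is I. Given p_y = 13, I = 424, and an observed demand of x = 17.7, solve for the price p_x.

p_x = 14

MRS = (3/2)·(y−3)/(x−3). Tangency with p_x/p_y gives y−3 = (2/3)·(p_x/p_y)·(x−3).
After buying the subsistence bundle (3, 3), a share 0.6 of the remaining income goes to x: x* = 3 + 0.6·(I − 3p_x − 3p_y)/p_x.
Set x* = 17.7 in the demand function and solve for p_x: p_x = 14.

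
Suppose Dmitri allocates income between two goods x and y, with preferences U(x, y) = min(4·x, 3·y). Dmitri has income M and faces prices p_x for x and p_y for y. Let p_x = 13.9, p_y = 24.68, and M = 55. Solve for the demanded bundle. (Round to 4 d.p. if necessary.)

x* = 1.175, y* = 1.5667

Leontief preferences: the optimum is at the kink where x/3 = y/4, i.e. y = (4/3)·x.
Budget: p_x·x + p_y·(4/3)·x = M, so (3·p_x + 4·p_y)·x = 3·M.
Demand: x*(p_x,p_y,M) = 3·M/(3·p_x + 4·p_y), y* = 4·M/(3·p_x + 4·p_y).
Here 3·13.9 + 4·24.68 = 140.42, giving x* = 1.175 and y* = 1.5667.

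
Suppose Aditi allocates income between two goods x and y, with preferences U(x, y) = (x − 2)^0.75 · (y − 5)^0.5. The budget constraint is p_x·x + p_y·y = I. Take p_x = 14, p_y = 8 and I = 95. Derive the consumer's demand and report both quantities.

x* = 3.1571, y* = 6.35

Let x' = x−2, y' = y−5. MRS = (3/2)·y'/x' = p_x/p_y.
After buying the subsistence bundle (2, 5), a share 0.6 of the remaining income goes to x: x* = 2 + 0.6·(I − 2p_x − 5p_y)/p_x.
Discretionary income = 95 − 2·14 − 5·8 = 27; x* = 2 + 0.6·27/14 = 3.1571; y* = 5 + 0.4·27/8 = 6.35.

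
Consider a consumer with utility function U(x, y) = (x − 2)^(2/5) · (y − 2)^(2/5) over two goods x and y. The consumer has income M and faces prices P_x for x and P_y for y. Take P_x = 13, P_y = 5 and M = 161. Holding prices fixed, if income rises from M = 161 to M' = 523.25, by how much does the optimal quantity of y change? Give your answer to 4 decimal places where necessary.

Δy* = 36.225

Substituting into the budget: x* = 2 + 0.5·(M − 2·P_x − 2·P_y)/P_x, and y* = 2 + 0.5·(…)/P_y.
Discretionary income = 161 − 2·13 − 2·5 = 125; y* = 2 + 0.5·125/5 = 14.5.
At M' = 523.25: y* = 50.725. Change: 50.725 − 14.5 = 36.225.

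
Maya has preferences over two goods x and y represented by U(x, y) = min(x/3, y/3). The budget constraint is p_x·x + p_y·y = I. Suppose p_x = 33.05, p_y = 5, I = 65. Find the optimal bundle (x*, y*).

x* = 1.7083, y* = 1.7083

Demand: x*(p_x,p_y,I) = 3·I/(3·p_x + 3·p_y), y* = 3·I/(3·p_x + 3·p_y).
Here 3·33.05 + 3·5 = 114.15, giving x* = 1.7083 and y* = 1.7083.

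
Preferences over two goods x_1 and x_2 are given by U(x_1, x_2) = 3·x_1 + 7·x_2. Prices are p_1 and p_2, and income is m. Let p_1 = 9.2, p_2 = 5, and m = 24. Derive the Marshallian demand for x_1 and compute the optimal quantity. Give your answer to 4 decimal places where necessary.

x_1* = 0

Perfect substitutes: compare marginal utility per dollar. 3/p_1 vs 7/p_2 → 0.3261 vs 1.4.
x_2 gives more utility per dollar, so spend all income on x_2: x_2* = m/p_2, x_1* = 0.
Numerically: x_1* = 0, x_2* = 4.8.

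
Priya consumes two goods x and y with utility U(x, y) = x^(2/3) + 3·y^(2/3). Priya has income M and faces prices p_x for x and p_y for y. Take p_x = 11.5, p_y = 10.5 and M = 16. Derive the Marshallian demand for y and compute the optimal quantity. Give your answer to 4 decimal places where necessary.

y* = 1.4782

MRS = MU_x/MU_y = (1/3)·(y/x)^(1/3). Set equal to p_x/p_y.
Hence y/x = (3·p_x/p_y)^(1/(1/3)), i.e. raised to the 3 power.
Substitute y = (y/x)·x into the budget: x* = M/(p_x + p_y·(y/x)).
Numerically y/x = 35.472303, so x* = 16/(11.5 + 10.5·35.472303) = 0.0417 and y* = 35.472303·0.0417 = 1.4782.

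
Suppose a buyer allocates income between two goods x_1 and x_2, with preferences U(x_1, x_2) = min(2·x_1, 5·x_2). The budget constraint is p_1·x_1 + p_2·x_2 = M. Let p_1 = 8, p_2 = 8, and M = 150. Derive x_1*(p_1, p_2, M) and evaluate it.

x_1* = 13.3929

Leontief preferences: the optimum is at the kink where x_1/5 = x_2/2, i.e. x_2 = (2/5)·x_1.
Budget: p_1·x_1 + p_2·(2/5)·x_1 = M, so (5·p_1 + 2·p_2)·x_1 = 5·M.
Demand: x_1*(p_1,p_2,M) = 5·M/(5·p_1 + 2·p_2), x_2* = 2·M/(5·p_1 + 2·p_2).
Here 5·8 + 2·8 = 56, giving x_1* = 13.3929.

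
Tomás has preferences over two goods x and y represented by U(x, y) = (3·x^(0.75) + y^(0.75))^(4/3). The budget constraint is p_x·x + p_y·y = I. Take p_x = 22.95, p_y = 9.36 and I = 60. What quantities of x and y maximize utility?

x* = 2.2119, y* = 0.987

MU_x ∝ 3·x^(-0.25), MU_y ∝ y^(-0.25), so MRS = 3·(y/x)^(0.25) = p_x/p_y.
Hence y/x = ((1/3)·p_x/p_y)^(1/(0.25)), i.e. raised to the 4 power.
With the ratio pinned down, the budget gives x* = I/(p_x + p_y·(y/x)) and y* = (y/x)·x*.
Numerically y/x = 0.446213, so x* = 60/(22.95 + 9.36·0.446213) = 2.2119 and y* = 0.446213·2.2119 = 0.987.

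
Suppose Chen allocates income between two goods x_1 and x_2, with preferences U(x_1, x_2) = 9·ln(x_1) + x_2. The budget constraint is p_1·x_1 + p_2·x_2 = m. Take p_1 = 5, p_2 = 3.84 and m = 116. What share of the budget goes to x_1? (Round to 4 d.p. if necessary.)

share on x_1 = 0.2979

Set MRS = p_1/p_2: (9/x_1)/1 = p_1/p_2.
So x_1*(p_1,p_2) = 9·p_2/p_1, independent of income; and x_2* = (m − 9·p_2)/p_2.
At the given prices: x_1* = 9·3.84/5 = 6.912, and x_2* = 21.2083.
Expenditure on x_1: 5·6.912 = 34.56; share = 0.2979.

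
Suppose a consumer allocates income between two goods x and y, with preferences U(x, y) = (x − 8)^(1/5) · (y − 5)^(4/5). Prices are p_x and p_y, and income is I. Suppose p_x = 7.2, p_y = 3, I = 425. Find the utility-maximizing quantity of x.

MRS = (1/4)·(y−5)/(x−8). Tangency with p_x/p_y gives y−5 = 4·(p_x/p_y)·(x−8).
Substituting into the budget: x* = 8 + 0.2·(I − 8·p_x − 5·p_y)/p_x, and y* = 5 + 0.8·(…)/p_y.
Discretionary income = 425 − 8·7.2 − 5·3 = 352.4; x* = 8 + 0.2·352.4/7.2 = 17.7889.

x* = 17.7889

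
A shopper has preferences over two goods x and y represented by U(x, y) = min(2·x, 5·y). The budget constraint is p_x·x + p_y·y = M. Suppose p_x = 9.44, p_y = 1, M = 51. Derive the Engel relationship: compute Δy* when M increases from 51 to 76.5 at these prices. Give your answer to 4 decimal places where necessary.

With perfect complements, no substitution: consume in ratio x:y = 5:2.
Budget: p_x·x + p_y·(2/5)·x = M, so (5·p_x + 2·p_y)·x = 5·M.
Demand: x*(p_x,p_y,M) = 5·M/(5·p_x + 2·p_y), y* = 2·M/(5·p_x + 2·p_y).
Here 5·9.44 + 2·1 = 49.2, giving y* = 2.0732.
At M' = 76.5: y* = 3.1098. Change: 3.1098 − 2.0732 = 1.0366.

Δy* = 1.0366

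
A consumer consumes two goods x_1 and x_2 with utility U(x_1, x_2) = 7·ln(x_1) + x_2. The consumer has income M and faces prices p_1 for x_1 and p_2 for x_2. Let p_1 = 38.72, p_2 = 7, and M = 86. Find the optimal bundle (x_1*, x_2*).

MU_x_1 = 7/x_1, MU_x_2 = 1. Tangency: 7/x_1 = p_1/p_2.
So x_1*(p_1,p_2) = 7·p_2/p_1, independent of income; and x_2* = (M − 7·p_2)/p_2.
At the given prices: x_1* = 7·7/38.72 = 1.2655, and x_2* = 5.2857.

x_1* = 1.2655, x_2* = 5.2857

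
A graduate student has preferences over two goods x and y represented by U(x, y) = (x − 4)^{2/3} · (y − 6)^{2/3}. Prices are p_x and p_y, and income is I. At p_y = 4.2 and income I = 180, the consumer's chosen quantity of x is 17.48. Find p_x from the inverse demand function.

p_x = 5

This is Cobb-Douglas in (x−4, y−6): tangency gives 2/3·p_y·(y−6) = 2/3·p_x·(x−4).
After buying the subsistence bundle (4, 6), a share 0.5 of the remaining income goes to x: x* = 4 + 0.5·(I − 4p_x − 6p_y)/p_x.
Set x* = 17.48 in the demand function and solve for p_x: p_x = 5.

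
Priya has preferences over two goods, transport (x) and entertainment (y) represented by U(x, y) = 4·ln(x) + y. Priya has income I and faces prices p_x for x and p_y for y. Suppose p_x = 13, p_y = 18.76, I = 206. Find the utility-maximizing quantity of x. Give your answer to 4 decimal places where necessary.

MU_x = 4/x, MU_y = 1. Tangency: 4/x = p_x/p_y.
So x*(p_x,p_y) = 4·p_y/p_x, independent of income; and y* = (I − 4·p_y)/p_y.
At the given prices: x* = 4·18.76/13 = 5.7723.

x* = 5.7723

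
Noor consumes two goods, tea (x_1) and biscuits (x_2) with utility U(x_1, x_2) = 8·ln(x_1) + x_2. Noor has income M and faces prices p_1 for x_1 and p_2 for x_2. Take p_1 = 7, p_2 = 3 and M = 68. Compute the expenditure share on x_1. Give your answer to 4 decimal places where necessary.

share on x_1 = 0.3529

MU_x_1 = 8/x_1, MU_x_2 = 1. Tangency: 8/x_1 = p_1/p_2.
So x_1*(p_1,p_2) = 8·p_2/p_1, independent of income; and x_2* = (M − 8·p_2)/p_2.
At the given prices: x_1* = 8·3/7 = 3.4286, and x_2* = 14.6667.
Expenditure on x_1: 7·3.4286 = 24; share = 0.3529.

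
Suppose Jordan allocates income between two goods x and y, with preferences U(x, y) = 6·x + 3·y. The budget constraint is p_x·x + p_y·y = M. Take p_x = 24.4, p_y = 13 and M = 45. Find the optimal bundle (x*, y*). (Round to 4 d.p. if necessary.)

Linear utility — the consumer picks whichever good has higher MU/price: 6/24.4 = 0.2459 vs 3/13 = 0.2308.
x gives more utility per dollar, so spend all income on x: x* = M/p_x, y* = 0.
Numerically: x* = 1.8443, y* = 0.

x* = 1.8443, y* = 0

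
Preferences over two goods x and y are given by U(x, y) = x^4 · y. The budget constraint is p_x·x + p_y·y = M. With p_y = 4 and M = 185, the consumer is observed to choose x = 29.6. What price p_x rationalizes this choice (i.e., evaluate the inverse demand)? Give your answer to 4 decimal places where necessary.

p_x = 5

MU_x/MU_y = (4·y)/(x); tangency sets this equal to p_x/p_y.
Rearranging, p_y·y = (1/4)·p_x·x. Substituting into the budget gives p_x·x·(1 + (1/4)) = M.
Demand: x*(p_x,p_y,M) = 0.8·M/p_x and y* = 0.2·M/p_y.
Set x* = 29.6 in the demand function and solve for p_x: p_x = 5.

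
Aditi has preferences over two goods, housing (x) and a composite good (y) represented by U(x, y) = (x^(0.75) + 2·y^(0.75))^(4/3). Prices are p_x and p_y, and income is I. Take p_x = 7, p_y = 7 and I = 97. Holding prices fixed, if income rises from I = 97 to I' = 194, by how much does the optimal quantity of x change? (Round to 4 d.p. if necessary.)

MU_x ∝ x^(-0.25), MU_y ∝ 2·y^(-0.25), so MRS = (1/2)·(y/x)^(0.25) = p_x/p_y.
Solve for the ratio: y/x = [2·p_x/p_y]^(4).
With the ratio pinned down, the budget gives x* = I/(p_x + p_y·(y/x)) and y* = (y/x)·x*.
Numerically y/x = 16, so x* = 97/(7 + 7·16) = 0.8151.
At I' = 194: x* = 1.6303. Change: 1.6303 − 0.8151 = 0.8151.

Δx* = 0.8151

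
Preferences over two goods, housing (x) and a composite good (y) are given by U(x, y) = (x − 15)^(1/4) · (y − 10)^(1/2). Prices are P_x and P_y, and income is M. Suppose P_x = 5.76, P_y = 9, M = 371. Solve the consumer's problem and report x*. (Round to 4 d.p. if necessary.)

Let x' = x−15, y' = y−10. MRS = (1/2)·y'/x' = P_x/P_y.
After buying the subsistence bundle (15, 10), a share 1/3 of the remaining income goes to x: x* = 15 + 1/3·(M − 15P_x − 10P_y)/P_x.
Discretionary income = 371 − 15·5.76 − 10·9 = 194.6; x* = 15 + 1/3·194.6/5.76 = 26.2616.

x* = 26.2616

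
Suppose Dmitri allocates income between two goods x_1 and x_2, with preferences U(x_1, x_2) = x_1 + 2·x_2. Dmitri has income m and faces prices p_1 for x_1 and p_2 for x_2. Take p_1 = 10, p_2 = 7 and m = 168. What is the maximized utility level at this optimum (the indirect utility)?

x_2 gives more utility per dollar, so spend all income on x_2: x_2* = m/p_2, x_1* = 0.
Numerically: x_1* = 0, x_2* = 24.
Utility at the optimum: U(0, 24) = 48.

V = 48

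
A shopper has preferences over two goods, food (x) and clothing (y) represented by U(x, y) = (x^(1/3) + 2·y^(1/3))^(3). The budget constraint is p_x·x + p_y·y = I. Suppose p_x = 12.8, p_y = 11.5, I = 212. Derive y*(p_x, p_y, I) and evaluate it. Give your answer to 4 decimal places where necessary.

y* = 13.8076

MU_x ∝ x^(-2/3), MU_y ∝ 2·y^(-2/3), so MRS = (1/2)·(y/x)^(2/3) = p_x/p_y.
Hence y/x = (2·p_x/p_y)^(1/(2/3)), i.e. raised to the 1.5 power.
Substitute y = (y/x)·x into the budget: x* = I/(p_x + p_y·(y/x)).
Numerically y/x = 3.321339, so x* = 212/(12.8 + 11.5·3.321339) = 4.1572 and y* = 3.321339·4.1572 = 13.8076.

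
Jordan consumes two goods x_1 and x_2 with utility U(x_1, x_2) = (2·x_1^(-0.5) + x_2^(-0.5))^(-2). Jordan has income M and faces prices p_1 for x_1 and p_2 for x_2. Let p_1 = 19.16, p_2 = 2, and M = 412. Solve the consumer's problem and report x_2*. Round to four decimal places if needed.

From the CES first-order condition, 2·(x_2/x_1)^(1.5) = p_1/p_2.
Solve for the ratio: x_2/x_1 = [(1/2)·p_1/p_2]^(2/3).
Substitute x_2 = (x_2/x_1)·x_1 into the budget: x_1* = M/(p_1 + p_2·(x_2/x_1)).
Numerically x_2/x_1 = 2.841561, so x_1* = 412/(19.16 + 2·2.841561) = 16.5841 and x_2* = 2.841561·16.5841 = 47.1246.

x_2* = 47.1246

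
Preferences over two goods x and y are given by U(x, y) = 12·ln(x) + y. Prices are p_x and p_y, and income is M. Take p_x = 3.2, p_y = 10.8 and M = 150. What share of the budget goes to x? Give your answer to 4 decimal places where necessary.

share on x = 0.864

MU_x = 12/x, MU_y = 1. Tangency: 12/x = p_x/p_y.
So x*(p_x,p_y) = 12·p_y/p_x, independent of income; and y* = (M − 12·p_y)/p_y.
At the given prices: x* = 12·10.8/3.2 = 40.5, and y* = 1.8889.
Expenditure on x: 3.2·40.5 = 129.6; share = 0.864.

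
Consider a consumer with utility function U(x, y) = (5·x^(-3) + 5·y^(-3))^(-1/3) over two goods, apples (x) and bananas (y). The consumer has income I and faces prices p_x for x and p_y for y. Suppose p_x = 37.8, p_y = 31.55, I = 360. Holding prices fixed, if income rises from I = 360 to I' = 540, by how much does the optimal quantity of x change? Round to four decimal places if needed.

From the CES first-order condition, (y/x)^(4) = p_x/p_y.
Hence y/x = (p_x/p_y)^(1/(4)), i.e. raised to the 0.25 power.
With the ratio pinned down, the budget gives x* = I/(p_x + p_y·(y/x)) and y* = (y/x)·x*.
Numerically y/x = 1.04622, so x* = 360/(37.8 + 31.55·1.04622) = 5.0842.
At I' = 540: x* = 7.6262. Change: 7.6262 − 5.0842 = 2.5421.

Δx* = 2.5421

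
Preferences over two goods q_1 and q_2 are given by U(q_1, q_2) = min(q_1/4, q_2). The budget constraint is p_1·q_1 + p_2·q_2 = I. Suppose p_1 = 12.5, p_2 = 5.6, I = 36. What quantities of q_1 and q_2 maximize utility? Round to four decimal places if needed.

q_1* = 2.5899, q_2* = 0.6475

Demand: q_1*(p_1,p_2,I) = 4·I/(4·p_1 + p_2), q_2* = I/(4·p_1 + p_2).
Here 4·12.5 + 5.6 = 55.6, giving q_1* = 2.5899 and q_2* = 0.6475.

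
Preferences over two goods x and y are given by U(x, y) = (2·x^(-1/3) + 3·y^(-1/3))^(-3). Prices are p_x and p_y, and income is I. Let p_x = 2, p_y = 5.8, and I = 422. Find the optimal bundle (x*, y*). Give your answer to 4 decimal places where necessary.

x* = 76.2075, y* = 46.4802

MRS = MU_x/MU_y = (2/3)·(y/x)^(4/3). Set equal to p_x/p_y.
Solve for the ratio: y/x = [(3/2)·p_x/p_y]^(0.75).
Substitute y = (y/x)·x into the budget: x* = I/(p_x + p_y·(y/x)).
Numerically y/x = 0.609916, so x* = 422/(2 + 5.8·0.609916) = 76.2075 and y* = 0.609916·76.2075 = 46.4802.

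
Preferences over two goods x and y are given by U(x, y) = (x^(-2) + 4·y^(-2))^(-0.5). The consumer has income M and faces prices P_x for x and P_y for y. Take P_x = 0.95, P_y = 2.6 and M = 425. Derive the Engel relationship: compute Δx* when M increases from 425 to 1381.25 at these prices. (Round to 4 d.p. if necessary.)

Numerically y/x = 1.134846, so x* = 425/(0.95 + 2.6·1.134846) = 108.9576.
At M' = 1381.25: x* = 354.1123. Change: 354.1123 − 108.9576 = 245.1547.

Δx* = 245.1547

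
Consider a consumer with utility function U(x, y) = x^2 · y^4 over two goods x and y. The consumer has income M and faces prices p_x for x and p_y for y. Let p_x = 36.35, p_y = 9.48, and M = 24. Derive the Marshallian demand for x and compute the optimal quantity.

The MRS is (1/2)·y/x. Set MRS = p_x/p_y.
So 2·p_y·y = 4·p_x·x; combined with the budget, a share 1/3 of income goes to x.
Demand: x*(p_x,p_y,M) = 1/3·M/p_x and y* = 2/3·M/p_y.
At p_x=36.35, p_y=9.48, M=24: x* = 1/3·24/36.35 = 0.2201.

x* = 0.2201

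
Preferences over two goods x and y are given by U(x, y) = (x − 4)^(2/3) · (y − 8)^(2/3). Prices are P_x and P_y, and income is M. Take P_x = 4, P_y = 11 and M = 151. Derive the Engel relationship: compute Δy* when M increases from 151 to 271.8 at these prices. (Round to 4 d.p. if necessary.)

Δy* = 5.4909

Let x' = x−4, y' = y−8. MRS = y'/x' = P_x/P_y.
After buying the subsistence bundle (4, 8), a share 0.5 of the remaining income goes to x: x* = 4 + 0.5·(M − 4P_x − 8P_y)/P_x.
Discretionary income = 151 − 4·4 − 8·11 = 47; y* = 8 + 0.5·47/11 = 10.1364.
At M' = 271.8: y* = 15.6273. Change: 15.6273 − 10.1364 = 5.4909.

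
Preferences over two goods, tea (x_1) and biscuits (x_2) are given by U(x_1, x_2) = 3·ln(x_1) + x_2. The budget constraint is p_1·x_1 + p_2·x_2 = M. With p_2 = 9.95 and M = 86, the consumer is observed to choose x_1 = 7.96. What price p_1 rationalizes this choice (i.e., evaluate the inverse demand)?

MU_x_1 = 3/x_1, MU_x_2 = 1. Tangency: 3/x_1 = p_1/p_2.
So x_1*(p_1,p_2) = 3·p_2/p_1, independent of income; and x_2* = (M − 3·p_2)/p_2.
Set x_1* = 7.96 in the demand function and solve for p_1: p_1 = 3.75.

p_1 = 3.75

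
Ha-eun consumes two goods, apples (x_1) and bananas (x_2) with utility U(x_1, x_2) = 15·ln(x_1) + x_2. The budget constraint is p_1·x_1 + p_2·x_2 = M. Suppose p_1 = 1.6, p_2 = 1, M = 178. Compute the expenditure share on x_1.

MU_x_1 = 15/x_1, MU_x_2 = 1. Tangency: 15/x_1 = p_1/p_2.
So x_1*(p_1,p_2) = 15·p_2/p_1, independent of income; and x_2* = (M − 15·p_2)/p_2.
At the given prices: x_1* = 15·1/1.6 = 9.375, and x_2* = 163.
Expenditure on x_1: 1.6·9.375 = 15; share = 0.0843.

share on x_1 = 0.0843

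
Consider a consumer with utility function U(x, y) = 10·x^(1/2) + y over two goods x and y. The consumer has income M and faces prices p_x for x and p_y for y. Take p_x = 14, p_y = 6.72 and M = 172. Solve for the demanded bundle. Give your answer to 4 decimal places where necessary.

x* = 5.76, y* = 13.5952

Set MRS = p_x/p_y: 5·x^(−1/2) = p_x/p_y.
Solve: √x = 5·p_y/p_x, so x*(p_x,p_y) = (5·p_y/p_x)², and y* = (M − p_x·x*)/p_y.
Plugging in: x* = (5·6.72/14)² = 5.76, y* = 13.5952.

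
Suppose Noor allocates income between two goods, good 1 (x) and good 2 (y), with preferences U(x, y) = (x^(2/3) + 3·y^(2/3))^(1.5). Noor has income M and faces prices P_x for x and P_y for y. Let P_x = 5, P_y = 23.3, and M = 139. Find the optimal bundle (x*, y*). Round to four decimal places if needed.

x* = 12.3922, y* = 3.3064

MRS = MU_x/MU_y = (1/3)·(y/x)^(1/3). Set equal to P_x/P_y.
Hence y/x = (3·P_x/P_y)^(1/(1/3)), i.e. raised to the 3 power.
With the ratio pinned down, the budget gives x* = M/(P_x + P_y·(y/x)) and y* = (y/x)·x*.
Numerically y/x = 0.266812, so x* = 139/(5 + 23.3·0.266812) = 12.3922 and y* = 0.266812·12.3922 = 3.3064.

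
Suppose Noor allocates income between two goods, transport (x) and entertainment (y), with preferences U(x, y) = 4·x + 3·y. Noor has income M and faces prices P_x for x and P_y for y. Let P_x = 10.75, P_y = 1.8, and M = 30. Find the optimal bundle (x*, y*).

Perfect substitutes: compare marginal utility per dollar. 4/P_x vs 3/P_y → 0.3721 vs 1.6667.
y gives more utility per dollar, so spend all income on y: y* = M/P_y, x* = 0.
Numerically: x* = 0, y* = 16.6667.

x* = 0, y* = 16.6667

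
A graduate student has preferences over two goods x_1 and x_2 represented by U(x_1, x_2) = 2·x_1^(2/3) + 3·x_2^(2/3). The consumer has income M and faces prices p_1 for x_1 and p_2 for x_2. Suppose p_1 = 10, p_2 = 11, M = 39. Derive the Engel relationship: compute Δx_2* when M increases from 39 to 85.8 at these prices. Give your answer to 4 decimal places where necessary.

MRS = MU_x_1/MU_x_2 = (2/3)·(x_2/x_1)^(1/3). Set equal to p_1/p_2.
Solve for the ratio: x_2/x_1 = [(3/2)·p_1/p_2]^(3).
With the ratio pinned down, the budget gives x_1* = M/(p_1 + p_2·(x_2/x_1)) and x_2* = (x_2/x_1)·x_1*.
Numerically x_2/x_1 = 2.535687, so x_1* = 39/(10 + 11·2.535687) = 1.0292 and x_2* = 2.535687·1.0292 = 2.6098.
At M' = 85.8: x_2* = 5.7415. Change: 5.7415 − 2.6098 = 3.1318.

Δx_2* = 3.1318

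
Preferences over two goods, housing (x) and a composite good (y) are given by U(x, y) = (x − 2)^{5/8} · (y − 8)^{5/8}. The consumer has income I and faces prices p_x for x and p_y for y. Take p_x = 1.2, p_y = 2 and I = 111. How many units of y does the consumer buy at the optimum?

MRS = (y−8)/(x−2). Tangency with p_x/p_y gives y−8 = (p_x/p_y)·(x−2).
After buying the subsistence bundle (2, 8), a share 0.5 of the remaining income goes to x: x* = 2 + 0.5·(I − 2p_x − 8p_y)/p_x.
Discretionary income = 111 − 2·1.2 − 8·2 = 92.6; y* = 8 + 0.5·92.6/2 = 31.15.

y* = 31.15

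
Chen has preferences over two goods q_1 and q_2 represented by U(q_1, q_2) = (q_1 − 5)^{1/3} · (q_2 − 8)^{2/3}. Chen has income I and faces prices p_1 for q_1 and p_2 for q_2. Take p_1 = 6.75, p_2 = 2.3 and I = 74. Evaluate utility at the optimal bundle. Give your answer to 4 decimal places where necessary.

MRS = (1/2)·(q_2−8)/(q_1−5). Tangency with p_1/p_2 gives q_2−8 = 2·(p_1/p_2)·(q_1−5).
After buying the subsistence bundle (5, 8), a share 1/3 of the remaining income goes to q_1: q_1* = 5 + 1/3·(I − 5p_1 − 8p_2)/p_1.
Discretionary income = 74 − 5·6.75 − 8·2.3 = 21.85; q_1* = 5 + 1/3·21.85/6.75 = 6.079; q_2* = 8 + 2/3·21.85/2.3 = 14.3333.
Utility at the optimum: U(6.079, 14.3333) = 3.511.

V = 3.511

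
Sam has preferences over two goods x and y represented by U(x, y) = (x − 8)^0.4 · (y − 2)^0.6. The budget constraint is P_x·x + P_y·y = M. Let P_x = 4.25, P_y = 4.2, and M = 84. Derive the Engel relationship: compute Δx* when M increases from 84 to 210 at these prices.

Let x' = x−8, y' = y−2. MRS = (2/3)·y'/x' = P_x/P_y.
After buying the subsistence bundle (8, 2), a share 0.4 of the remaining income goes to x: x* = 8 + 0.4·(M − 8P_x − 2P_y)/P_x.
Discretionary income = 84 − 8·4.25 − 2·4.2 = 41.6; x* = 8 + 0.4·41.6/4.25 = 11.9153.
At M' = 210: x* = 23.7741. Change: 23.7741 − 11.9153 = 11.8588.

Δx* = 11.8588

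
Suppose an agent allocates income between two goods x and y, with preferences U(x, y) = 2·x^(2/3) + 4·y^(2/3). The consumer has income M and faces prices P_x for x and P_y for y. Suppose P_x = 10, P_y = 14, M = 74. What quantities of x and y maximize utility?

MU_x ∝ 2·x^(-1/3), MU_y ∝ 4·y^(-1/3), so MRS = (1/2)·(y/x)^(1/3) = P_x/P_y.
Solve for the ratio: y/x = [2·P_x/P_y]^(3).
Substitute y = (y/x)·x into the budget: x* = M/(P_x + P_y·(y/x)).
Numerically y/x = 2.915452, so x* = 74/(10 + 14·2.915452) = 1.4562 and y* = 2.915452·1.4562 = 4.2456.

x* = 1.4562, y* = 4.2456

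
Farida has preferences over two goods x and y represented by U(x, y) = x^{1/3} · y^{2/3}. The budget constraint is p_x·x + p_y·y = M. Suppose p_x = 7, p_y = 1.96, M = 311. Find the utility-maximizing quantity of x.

The MRS is (1/2)·y/x. Set MRS = p_x/p_y.
Rearranging, p_y·y = 2·p_x·x. Substituting into the budget gives p_x·x·(1 + 2) = M.
Demand: x*(p_x,p_y,M) = 1/3·M/p_x and y* = 2/3·M/p_y.
At p_x=7, p_y=1.96, M=311: x* = 1/3·311/7 = 14.8095.

x* = 14.8095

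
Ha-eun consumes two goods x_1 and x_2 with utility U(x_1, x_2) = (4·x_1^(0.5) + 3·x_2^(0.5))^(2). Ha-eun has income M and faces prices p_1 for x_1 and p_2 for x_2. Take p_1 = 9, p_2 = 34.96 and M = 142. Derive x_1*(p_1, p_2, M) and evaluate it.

x_1* = 13.782

MU_x_1 ∝ 4·x_1^(-0.5), MU_x_2 ∝ 3·x_2^(-0.5), so MRS = (4/3)·(x_2/x_1)^(0.5) = p_1/p_2.
Solve for the ratio: x_2/x_1 = [(3/4)·p_1/p_2]^(2).
Substitute x_2 = (x_2/x_1)·x_1 into the budget: x_1* = M/(p_1 + p_2·(x_2/x_1)).
Numerically x_2/x_1 = 0.037279, so x_1* = 142/(9 + 34.96·0.037279) = 13.782.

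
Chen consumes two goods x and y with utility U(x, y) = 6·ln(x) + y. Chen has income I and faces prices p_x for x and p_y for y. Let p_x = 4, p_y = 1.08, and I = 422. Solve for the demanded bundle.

x* = 1.62, y* = 384.7407

At the given prices: x* = 6·1.08/4 = 1.62, and y* = 384.7407.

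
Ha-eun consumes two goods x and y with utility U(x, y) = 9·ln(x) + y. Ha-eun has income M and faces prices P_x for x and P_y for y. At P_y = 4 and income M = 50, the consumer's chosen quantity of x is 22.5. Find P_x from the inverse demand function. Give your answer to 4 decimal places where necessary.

P_x = 1.6

MU_x = 9/x, MU_y = 1. Tangency: 9/x = P_x/P_y.
So x*(P_x,P_y) = 9·P_y/P_x, independent of income; and y* = (M − 9·P_y)/P_y.
Set x* = 22.5 in the demand function and solve for P_x: P_x = 1.6.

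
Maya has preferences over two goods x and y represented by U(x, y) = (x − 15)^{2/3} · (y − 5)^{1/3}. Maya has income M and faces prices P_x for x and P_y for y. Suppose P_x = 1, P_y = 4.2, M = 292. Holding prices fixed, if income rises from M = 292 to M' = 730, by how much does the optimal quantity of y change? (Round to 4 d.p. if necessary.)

MRS = 2·(y−5)/(x−15). Tangency with P_x/P_y gives y−5 = (1/2)·(P_x/P_y)·(x−15).
Substituting into the budget: x* = 15 + 2/3·(M − 15·P_x − 5·P_y)/P_x, and y* = 5 + 1/3·(…)/P_y.
Discretionary income = 292 − 15·1 − 5·4.2 = 256; y* = 5 + 1/3·256/4.2 = 25.3175.
At M' = 730: y* = 60.0794. Change: 60.0794 − 25.3175 = 34.7619.

Δy* = 34.7619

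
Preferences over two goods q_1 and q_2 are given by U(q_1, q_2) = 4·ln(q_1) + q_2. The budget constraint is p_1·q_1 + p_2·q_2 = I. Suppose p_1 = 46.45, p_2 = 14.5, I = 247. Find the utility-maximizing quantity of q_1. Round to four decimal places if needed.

q_1* = 1.2487

MU_q_1 = 4/q_1, MU_q_2 = 1. Tangency: 4/q_1 = p_1/p_2.
So q_1*(p_1,p_2) = 4·p_2/p_1, independent of income; and q_2* = (I − 4·p_2)/p_2.
At the given prices: q_1* = 4·14.5/46.45 = 1.2487.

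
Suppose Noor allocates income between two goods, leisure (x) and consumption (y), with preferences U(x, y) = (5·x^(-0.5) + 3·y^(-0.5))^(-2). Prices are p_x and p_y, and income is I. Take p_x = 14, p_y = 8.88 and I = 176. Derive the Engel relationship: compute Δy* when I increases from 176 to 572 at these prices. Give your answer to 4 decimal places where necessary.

Δy* = 16.917

MRS = MU_x/MU_y = (5/3)·(y/x)^(1.5). Set equal to p_x/p_y.
Solve for the ratio: y/x = [(3/5)·p_x/p_y]^(2/3).
With the ratio pinned down, the budget gives x* = I/(p_x + p_y·(y/x)) and y* = (y/x)·x*.
Numerically y/x = 0.963631, so x* = 176/(14 + 8.88·0.963631) = 7.8024 and y* = 0.963631·7.8024 = 7.5187.
At I' = 572: y* = 24.4357. Change: 24.4357 − 7.5187 = 16.917.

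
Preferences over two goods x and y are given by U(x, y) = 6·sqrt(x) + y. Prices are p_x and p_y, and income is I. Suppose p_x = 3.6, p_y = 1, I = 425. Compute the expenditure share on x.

share on x = 0.0059

MU_x = 3/√x, MU_y = 1. Tangency: 3/√x = p_x/p_y.
Thus x* = (3·p_y/p_x)² — independent of I — with the rest of income spent on y.
Plugging in: x* = (3·1/3.6)² = 0.6944, y* = 422.5.
Expenditure on x: 3.6·0.6944 = 2.5; share = 0.0059.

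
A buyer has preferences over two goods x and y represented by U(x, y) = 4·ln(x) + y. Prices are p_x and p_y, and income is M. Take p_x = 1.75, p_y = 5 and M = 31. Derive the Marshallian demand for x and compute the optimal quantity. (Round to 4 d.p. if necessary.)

x* = 11.4286

Set MRS = p_x/p_y: (4/x)/1 = p_x/p_y.
So x*(p_x,p_y) = 4·p_y/p_x, independent of income; and y* = (M − 4·p_y)/p_y.
At the given prices: x* = 4·5/1.75 = 11.4286.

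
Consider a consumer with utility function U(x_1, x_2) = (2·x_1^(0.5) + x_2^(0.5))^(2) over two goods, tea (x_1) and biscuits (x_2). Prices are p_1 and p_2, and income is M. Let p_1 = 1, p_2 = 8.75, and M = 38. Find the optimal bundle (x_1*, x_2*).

x_1* = 36.9444, x_2* = 0.1206

MU_x_1 ∝ 2·x_1^(-0.5), MU_x_2 ∝ x_2^(-0.5), so MRS = 2·(x_2/x_1)^(0.5) = p_1/p_2.
Hence x_2/x_1 = ((1/2)·p_1/p_2)^(1/(0.5)), i.e. raised to the 2 power.
Substitute x_2 = (x_2/x_1)·x_1 into the budget: x_1* = M/(p_1 + p_2·(x_2/x_1)).
Numerically x_2/x_1 = 0.003265, so x_1* = 38/(1 + 8.75·0.003265) = 36.9444 and x_2* = 0.003265·36.9444 = 0.1206.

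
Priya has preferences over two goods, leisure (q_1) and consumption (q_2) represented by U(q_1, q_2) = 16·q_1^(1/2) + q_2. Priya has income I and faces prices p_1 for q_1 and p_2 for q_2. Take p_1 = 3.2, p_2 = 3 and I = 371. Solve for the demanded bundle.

Set MRS = p_1/p_2: 8·q_1^(−1/2) = p_1/p_2.
Thus q_1* = (8·p_2/p_1)² — independent of I — with the rest of income spent on q_2.
Plugging in: q_1* = (8·3/3.2)² = 56.25, q_2* = 63.6667.

q_1* = 56.25, q_2* = 63.6667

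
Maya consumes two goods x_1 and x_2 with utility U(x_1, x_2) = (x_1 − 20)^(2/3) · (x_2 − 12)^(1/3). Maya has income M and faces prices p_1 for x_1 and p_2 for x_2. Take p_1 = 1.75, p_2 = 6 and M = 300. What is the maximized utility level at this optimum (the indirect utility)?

V = 38.7002

MRS = 2·(x_2−12)/(x_1−20). Tangency with p_1/p_2 gives x_2−12 = (1/2)·(p_1/p_2)·(x_1−20).
After buying the subsistence bundle (20, 12), a share 2/3 of the remaining income goes to x_1: x_1* = 20 + 2/3·(M − 20p_1 − 12p_2)/p_1.
Discretionary income = 300 − 20·1.75 − 12·6 = 193; x_1* = 20 + 2/3·193/1.75 = 93.5238; x_2* = 12 + 1/3·193/6 = 22.7222.
Utility at the optimum: U(93.5238, 22.7222) = 38.7002.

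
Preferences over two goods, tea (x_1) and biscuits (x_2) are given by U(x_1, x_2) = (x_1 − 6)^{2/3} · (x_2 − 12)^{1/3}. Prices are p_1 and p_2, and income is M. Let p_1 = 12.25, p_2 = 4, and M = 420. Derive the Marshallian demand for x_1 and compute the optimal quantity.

x_1* = 22.2449

Substituting into the budget: x_1* = 6 + 2/3·(M − 6·p_1 − 12·p_2)/p_1, and x_2* = 12 + 1/3·(…)/p_2.
Discretionary income = 420 − 6·12.25 − 12·4 = 298.5; x_1* = 6 + 2/3·298.5/12.25 = 22.2449.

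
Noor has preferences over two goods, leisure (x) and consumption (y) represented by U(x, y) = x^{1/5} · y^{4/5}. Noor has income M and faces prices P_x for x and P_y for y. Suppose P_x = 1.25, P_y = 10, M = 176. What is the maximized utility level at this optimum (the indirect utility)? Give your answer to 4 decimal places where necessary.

Demand: x*(P_x,P_y,M) = 0.2·M/P_x and y* = 0.8·M/P_y.
At P_x=1.25, P_y=10, M=176: x* = 0.2·176/1.25 = 28.16, y* = 14.08.
Utility at the optimum: U(28.16, 14.08) = 16.1737.

V = 16.1737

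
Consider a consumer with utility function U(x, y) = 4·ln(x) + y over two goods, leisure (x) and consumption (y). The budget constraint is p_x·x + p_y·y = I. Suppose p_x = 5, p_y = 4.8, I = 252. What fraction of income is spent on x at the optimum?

MU_x = 4/x, MU_y = 1. Tangency: 4/x = p_x/p_y.
So x*(p_x,p_y) = 4·p_y/p_x, independent of income; and y* = (I − 4·p_y)/p_y.
At the given prices: x* = 4·4.8/5 = 3.84, and y* = 48.5.
Expenditure on x: 5·3.84 = 19.2; share = 0.0762.

share on x = 0.0762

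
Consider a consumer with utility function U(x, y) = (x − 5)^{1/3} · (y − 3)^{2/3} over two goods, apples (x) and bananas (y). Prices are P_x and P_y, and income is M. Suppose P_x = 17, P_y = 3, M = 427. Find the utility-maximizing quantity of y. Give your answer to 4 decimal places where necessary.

y* = 77

This is Cobb-Douglas in (x−5, y−3): tangency gives 1/3·P_y·(y−3) = 2/3·P_x·(x−5).
After buying the subsistence bundle (5, 3), a share 1/3 of the remaining income goes to x: x* = 5 + 1/3·(M − 5P_x − 3P_y)/P_x.
Discretionary income = 427 − 5·17 − 3·3 = 333; y* = 3 + 2/3·333/3 = 77.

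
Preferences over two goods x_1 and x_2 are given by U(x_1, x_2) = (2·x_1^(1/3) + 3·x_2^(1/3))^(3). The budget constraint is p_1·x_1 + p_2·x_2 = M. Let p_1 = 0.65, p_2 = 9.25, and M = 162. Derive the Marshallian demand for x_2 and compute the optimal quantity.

x_2* = 5.7357

MRS = MU_x_1/MU_x_2 = (2/3)·(x_2/x_1)^(2/3). Set equal to p_1/p_2.
Hence x_2/x_1 = ((3/2)·p_1/p_2)^(1/(2/3)), i.e. raised to the 1.5 power.
With the ratio pinned down, the budget gives x_1* = M/(p_1 + p_2·(x_2/x_1)) and x_2* = (x_2/x_1)·x_1*.
Numerically x_2/x_1 = 0.034221, so x_1* = 162/(0.65 + 9.25·0.034221) = 167.6072 and x_2* = 0.034221·167.6072 = 5.7357.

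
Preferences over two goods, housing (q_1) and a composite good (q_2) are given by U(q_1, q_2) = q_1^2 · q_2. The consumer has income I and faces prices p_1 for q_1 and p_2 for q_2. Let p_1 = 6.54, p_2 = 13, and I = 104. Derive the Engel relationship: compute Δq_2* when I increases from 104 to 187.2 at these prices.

Tangency: MRS = 2·q_2/q_1 = p_1/p_2.
So 2·p_2·q_2 = p_1·q_1; combined with the budget, a share 2/3 of income goes to q_1.
Demand: q_1*(p_1,p_2,I) = 2/3·I/p_1 and q_2* = 1/3·I/p_2.
At p_1=6.54, p_2=13, I=104: q_2* = 1/3·104/13 = 2.6667.
At I' = 187.2: q_2* = 4.8. Change: 4.8 − 2.6667 = 2.1333.

Δq_2* = 2.1333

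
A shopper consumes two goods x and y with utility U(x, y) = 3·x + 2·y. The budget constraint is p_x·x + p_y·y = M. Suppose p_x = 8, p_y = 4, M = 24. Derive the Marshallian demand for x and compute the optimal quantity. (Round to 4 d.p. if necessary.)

x* = 0

y gives more utility per dollar, so spend all income on y: y* = M/p_y, x* = 0.
Numerically: x* = 0, y* = 6.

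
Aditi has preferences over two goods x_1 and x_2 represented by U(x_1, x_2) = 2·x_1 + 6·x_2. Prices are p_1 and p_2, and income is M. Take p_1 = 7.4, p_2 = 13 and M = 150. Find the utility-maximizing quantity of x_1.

Perfect substitutes: compare marginal utility per dollar. 2/p_1 vs 6/p_2 → 0.2703 vs 0.4615.
x_2 gives more utility per dollar, so spend all income on x_2: x_2* = M/p_2, x_1* = 0.
Numerically: x_1* = 0, x_2* = 11.5385.

x_1* = 0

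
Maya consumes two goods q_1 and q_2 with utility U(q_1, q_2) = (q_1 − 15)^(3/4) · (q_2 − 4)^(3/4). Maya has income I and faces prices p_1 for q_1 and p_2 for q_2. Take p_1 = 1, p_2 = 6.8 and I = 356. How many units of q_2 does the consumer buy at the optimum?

Let q_1' = q_1−15, q_2' = q_2−4. MRS = q_2'/q_1' = p_1/p_2.
Substituting into the budget: q_1* = 15 + 0.5·(I − 15·p_1 − 4·p_2)/p_1, and q_2* = 4 + 0.5·(…)/p_2.
Discretionary income = 356 − 15·1 − 4·6.8 = 313.8; q_2* = 4 + 0.5·313.8/6.8 = 27.0735.

q_2* = 27.0735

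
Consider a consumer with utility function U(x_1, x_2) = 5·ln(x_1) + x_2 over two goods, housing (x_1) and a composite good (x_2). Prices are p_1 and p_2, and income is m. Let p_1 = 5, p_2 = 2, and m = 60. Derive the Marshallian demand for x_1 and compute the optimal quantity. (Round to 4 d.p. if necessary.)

At the given prices: x_1* = 5·2/5 = 2.

x_1* = 2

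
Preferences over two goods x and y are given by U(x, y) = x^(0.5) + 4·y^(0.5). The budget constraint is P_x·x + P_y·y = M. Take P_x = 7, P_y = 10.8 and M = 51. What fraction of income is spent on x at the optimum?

MU_x ∝ x^(-0.5), MU_y ∝ 4·y^(-0.5), so MRS = (1/4)·(y/x)^(0.5) = P_x/P_y.
Hence y/x = (4·P_x/P_y)^(1/(0.5)), i.e. raised to the 2 power.
With the ratio pinned down, the budget gives x* = M/(P_x + P_y·(y/x)) and y* = (y/x)·x*.
Numerically y/x = 6.721536, so x* = 51/(7 + 10.8·6.721536) = 0.6408 and y* = 6.721536·0.6408 = 4.3069.
Expenditure on x: 7·0.6408 = 4.4853; share = 0.0879.

share on x = 0.0879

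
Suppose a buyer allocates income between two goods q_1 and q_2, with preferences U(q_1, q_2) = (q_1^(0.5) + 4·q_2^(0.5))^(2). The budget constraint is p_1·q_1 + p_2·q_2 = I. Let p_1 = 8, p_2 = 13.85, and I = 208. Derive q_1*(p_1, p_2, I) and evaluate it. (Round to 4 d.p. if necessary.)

MRS = MU_q_1/MU_q_2 = (1/4)·(q_2/q_1)^(0.5). Set equal to p_1/p_2.
Solve for the ratio: q_2/q_1 = [4·p_1/p_2]^(2).
Substitute q_2 = (q_2/q_1)·q_1 into the budget: q_1* = I/(p_1 + p_2·(q_2/q_1)).
Numerically q_2/q_1 = 5.338268, so q_1* = 208/(8 + 13.85·5.338268) = 2.5386.

q_1* = 2.5386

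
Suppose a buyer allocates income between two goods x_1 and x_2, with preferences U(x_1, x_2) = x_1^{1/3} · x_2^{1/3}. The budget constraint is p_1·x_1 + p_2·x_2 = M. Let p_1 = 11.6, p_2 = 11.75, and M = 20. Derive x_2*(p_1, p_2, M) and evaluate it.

MU_x_1/MU_x_2 = (1/3·x_2)/(1/3·x_1); tangency sets this equal to p_1/p_2.
So 1/3·p_2·x_2 = 1/3·p_1·x_1; combined with the budget, a share 0.5 of income goes to x_1.
Demand: x_1*(p_1,p_2,M) = 0.5·M/p_1 and x_2* = 0.5·M/p_2.
At p_1=11.6, p_2=11.75, M=20: x_2* = 0.5·20/11.75 = 0.8511.

x_2* = 0.8511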